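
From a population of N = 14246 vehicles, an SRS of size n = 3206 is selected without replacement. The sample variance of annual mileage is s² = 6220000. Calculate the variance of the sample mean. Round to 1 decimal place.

1503.5

Under SRS without replacement, Var(ȳ) = (1 − f)·s²/n with f = n/N = 3206/14246 = 0.22504563.
Var(ȳ) = (1 − 0.22504563)·6220000/3206 = 0.77495437·1940.1123 = 1503.4985.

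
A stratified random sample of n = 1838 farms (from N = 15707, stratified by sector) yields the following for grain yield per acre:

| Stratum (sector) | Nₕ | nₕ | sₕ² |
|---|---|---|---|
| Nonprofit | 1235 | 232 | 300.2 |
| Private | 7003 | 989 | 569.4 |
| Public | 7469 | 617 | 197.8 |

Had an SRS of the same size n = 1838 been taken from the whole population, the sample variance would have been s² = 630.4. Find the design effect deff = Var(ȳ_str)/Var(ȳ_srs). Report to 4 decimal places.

Var(ȳ_str) = Σ Wₕ²(1−fₕ)sₕ²/nₕ with Wₕ = Nₕ/15707:
  Nonprofit: (1235/15707)²·(1−232/1235)·300.2/232 = 0.0064968689
  Private: (7003/15707)²·(1−989/7003)·569.4/989 = 0.098283867
  Public: (7469/15707)²·(1−617/7469)·197.8/617 = 0.066501961
  → Var(ȳ_str) = 0.1712827.
Var(ȳ_srs) = (1 − 1838/15707)·630.4/1838 = 0.30284653.
deff = 0.1712827 / 0.30284653 = 0.5656.

0.5656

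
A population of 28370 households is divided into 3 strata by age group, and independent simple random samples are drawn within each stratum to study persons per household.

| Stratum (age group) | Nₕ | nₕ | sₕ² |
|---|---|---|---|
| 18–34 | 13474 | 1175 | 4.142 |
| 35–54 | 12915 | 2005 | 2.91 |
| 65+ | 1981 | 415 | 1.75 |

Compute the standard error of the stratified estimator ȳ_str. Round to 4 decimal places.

Var(ȳ_str) = Σₕ Wₕ²(1 − fₕ)sₕ²/nₕ with Wₕ = Nₕ/N, N = 28370.
18–34: Wₕ = 0.47493832; term = 0.47493832²·(1 − 0.08720499)·4.142/1175 = 7.2580491 × 10^-4.
35–54: Wₕ = 0.45523440; term = 0.45523440²·(1 − 0.15524584)·2.91/2005 = 2.5408504 × 10^-4.
65+: Wₕ = 0.06982728; term = 0.06982728²·(1 − 0.20949016)·1.75/415 = 1.6253523 × 10^-5.
Sum = 9.9614347 × 10^-4.
SE = √(9.9614347 × 10^-4) = 0.0316.

0.0316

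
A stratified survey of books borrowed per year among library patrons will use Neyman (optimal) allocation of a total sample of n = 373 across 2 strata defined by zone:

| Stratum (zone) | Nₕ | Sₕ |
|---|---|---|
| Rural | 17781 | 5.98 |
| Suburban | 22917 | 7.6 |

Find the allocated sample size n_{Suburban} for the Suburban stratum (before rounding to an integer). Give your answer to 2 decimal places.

Neyman allocation: nₕ = n·NₕSₕ / Σⱼ NⱼSⱼ.
Σ NⱼSⱼ = 17781·5.98 + 22917·7.6 = 280499.58.
n_{Suburban} = 373·22917·7.6 / 280499.58 = 231.61.

231.61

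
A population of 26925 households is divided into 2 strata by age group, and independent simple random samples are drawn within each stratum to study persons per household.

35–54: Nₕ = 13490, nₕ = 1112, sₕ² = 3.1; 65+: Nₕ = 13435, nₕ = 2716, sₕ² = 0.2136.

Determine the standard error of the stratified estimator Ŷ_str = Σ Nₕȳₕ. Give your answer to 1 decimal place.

Var(Ŷ_str) = Σₕ Nₕ²(1 − fₕ)sₕ²/nₕ.
35–54: 13490²·(1 − 1112/13490)·3.1/1112 = 465499.62.
65+: 13435²·(1 − 2716/13435)·0.2136/2716 = 11325.658.
Sum = 476825.28.
SE = √(476825.28) = 690.5.

690.5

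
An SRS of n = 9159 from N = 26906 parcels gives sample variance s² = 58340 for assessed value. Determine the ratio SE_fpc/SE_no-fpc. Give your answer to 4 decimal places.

f = n/N = 9159/26906 = 0.34040734.
SE_no-fpc = √(s²/n) = 2.5238247; SE_fpc = √((1−f)s²/n) = 2.049732.
Ratio = √(1−f) = 0.81215310.

0.8122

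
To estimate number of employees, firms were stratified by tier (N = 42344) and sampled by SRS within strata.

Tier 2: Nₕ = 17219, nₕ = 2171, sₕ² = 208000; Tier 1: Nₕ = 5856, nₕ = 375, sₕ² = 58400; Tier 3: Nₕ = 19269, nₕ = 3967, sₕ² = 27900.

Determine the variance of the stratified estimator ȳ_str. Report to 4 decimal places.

Var(ȳ_str) = Σₕ Wₕ²(1 − fₕ)sₕ²/nₕ with Wₕ = Nₕ/N, N = 42344.
Tier 2: Wₕ = 0.40664557; term = 0.40664557²·(1 − 0.12608165)·208000/2171 = 13.84543.
Tier 1: Wₕ = 0.13829586; term = 0.13829586²·(1 − 0.06403689)·58400/375 = 2.7877812.
Tier 3: Wₕ = 0.45505857; term = 0.45505857²·(1 − 0.20587472)·27900/3967 = 1.1565532.
Sum = 17.789764.

17.7898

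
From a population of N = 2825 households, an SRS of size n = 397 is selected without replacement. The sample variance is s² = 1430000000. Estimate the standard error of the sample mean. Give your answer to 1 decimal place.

1759.5

Under SRS without replacement, Var(ȳ) = (1 − f)·s²/n with f = n/N = 397/2825 = 0.14053097.
Var(ȳ) = (1 − 0.14053097)·1430000000/397 = 0.85946903·3.6020151 × 10^6 = 3.0958204 × 10^6.
SE(ȳ) = √(3.0958204 × 10^6) = 1759.5.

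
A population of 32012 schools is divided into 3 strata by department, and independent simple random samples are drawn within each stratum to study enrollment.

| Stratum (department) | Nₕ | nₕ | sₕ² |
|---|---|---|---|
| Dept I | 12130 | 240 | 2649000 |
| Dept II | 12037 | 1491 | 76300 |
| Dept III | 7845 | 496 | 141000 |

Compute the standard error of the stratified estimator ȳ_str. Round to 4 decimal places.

Var(ȳ_str) = Σₕ Wₕ²(1 − fₕ)sₕ²/nₕ with Wₕ = Nₕ/N, N = 32012.
Dept I: Wₕ = 0.37892040; term = 0.37892040²·(1 − 0.01978566)·2649000/240 = 1553.4159.
Dept II: Wₕ = 0.37601524; term = 0.37601524²·(1 − 0.12386807)·76300/1491 = 6.3390957.
Dept III: Wₕ = 0.24506435; term = 0.24506435²·(1 − 0.06322498)·141000/496 = 15.993113.
Sum = 1575.7481.
SE = √(1575.7481) = 39.6957.

39.6957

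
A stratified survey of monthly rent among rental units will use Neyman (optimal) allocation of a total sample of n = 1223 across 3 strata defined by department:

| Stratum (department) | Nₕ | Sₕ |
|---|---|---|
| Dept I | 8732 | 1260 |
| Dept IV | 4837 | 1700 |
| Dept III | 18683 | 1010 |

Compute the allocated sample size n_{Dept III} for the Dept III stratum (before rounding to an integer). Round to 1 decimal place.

Neyman allocation: nₕ = n·NₕSₕ / Σⱼ NⱼSⱼ.
Σ NⱼSⱼ = 8732·1260 + 4837·1700 + 18683·1010 = 3.809505 × 10^7.
n_{Dept III} = 1223·18683·1010 / (3.809505 × 10^7) = 605.8.

605.8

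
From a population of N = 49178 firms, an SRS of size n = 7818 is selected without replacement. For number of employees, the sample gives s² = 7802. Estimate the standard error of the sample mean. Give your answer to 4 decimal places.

Under SRS without replacement, Var(ȳ) = (1 − f)·s²/n with f = n/N = 7818/49178 = 0.15897352.
Var(ȳ) = (1 − 0.15897352)·7802/7818 = 0.84102648·0.99795344 = 0.83930526.
SE(ȳ) = √(0.83930526) = 0.9161.

0.9161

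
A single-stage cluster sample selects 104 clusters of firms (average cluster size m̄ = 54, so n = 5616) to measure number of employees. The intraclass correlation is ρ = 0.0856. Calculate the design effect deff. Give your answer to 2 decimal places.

deff = 1 + (54 − 1)·0.0856 = 1 + 4.5368 = 5.5368.

5.54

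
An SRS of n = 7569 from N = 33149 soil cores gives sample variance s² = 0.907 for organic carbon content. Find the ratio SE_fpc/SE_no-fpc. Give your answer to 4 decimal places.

0.8784

f = n/N = 7569/33149 = 0.22833268.
SE_no-fpc = √(s²/n) = 0.01094673; SE_fpc = √((1−f)s²/n) = 0.0096161105.
Ratio = √(1−f) = 0.87844597.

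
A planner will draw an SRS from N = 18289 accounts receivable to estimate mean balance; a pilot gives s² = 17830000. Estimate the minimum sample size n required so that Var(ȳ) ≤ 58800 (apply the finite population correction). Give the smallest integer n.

Without fpc, n₀ = s²/D = 17830000/58800 = 303.2313.
With fpc, (1 − n/N)·s²/n ≤ D requires n ≥ n₀/(1 + n₀/N) = 303.2313/(1 + 303.2313/18289) = 298.2857.
Rounding up, n = 299.

299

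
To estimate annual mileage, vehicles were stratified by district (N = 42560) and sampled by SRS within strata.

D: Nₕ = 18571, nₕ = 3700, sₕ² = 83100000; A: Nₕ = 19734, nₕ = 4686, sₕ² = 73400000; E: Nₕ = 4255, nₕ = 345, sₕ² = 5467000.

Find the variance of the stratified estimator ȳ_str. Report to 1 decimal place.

Var(ȳ_str) = Σₕ Wₕ²(1 − fₕ)sₕ²/nₕ with Wₕ = Nₕ/N, N = 42560.
D: Wₕ = 0.43634868; term = 0.43634868²·(1 − 0.19923537)·83100000/3700 = 3424.2978.
A: Wₕ = 0.46367481; term = 0.46367481²·(1 − 0.23745819)·73400000/4686 = 2567.9375.
E: Wₕ = 0.09997650; term = 0.09997650²·(1 − 0.08108108)·5467000/345 = 145.54693.
Sum = 6137.7822.

6137.8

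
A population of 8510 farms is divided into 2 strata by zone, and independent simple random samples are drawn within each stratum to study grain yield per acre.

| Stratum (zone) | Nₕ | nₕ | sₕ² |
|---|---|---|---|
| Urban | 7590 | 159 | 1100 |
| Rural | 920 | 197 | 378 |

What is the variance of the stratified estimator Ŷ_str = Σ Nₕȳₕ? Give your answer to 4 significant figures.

Var(Ŷ_str) = Σₕ Nₕ²(1 − fₕ)sₕ²/nₕ.
Urban: 7590²·(1 − 159/7590)·1100/159 = 3.901976 × 10^8.
Rural: 920²·(1 − 197/920)·378/197 = 1.2762969 × 10^6.
Sum = 3.914739 × 10^8.

3.915 × 10^8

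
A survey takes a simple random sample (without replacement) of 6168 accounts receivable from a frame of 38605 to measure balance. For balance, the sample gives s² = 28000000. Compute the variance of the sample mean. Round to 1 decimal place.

Under SRS without replacement, Var(ȳ) = (1 − f)·s²/n with f = n/N = 6168/38605 = 0.15977205.
Var(ȳ) = (1 − 0.15977205)·28000000/6168 = 0.84022795·4539.559 = 3814.2644.

3814.3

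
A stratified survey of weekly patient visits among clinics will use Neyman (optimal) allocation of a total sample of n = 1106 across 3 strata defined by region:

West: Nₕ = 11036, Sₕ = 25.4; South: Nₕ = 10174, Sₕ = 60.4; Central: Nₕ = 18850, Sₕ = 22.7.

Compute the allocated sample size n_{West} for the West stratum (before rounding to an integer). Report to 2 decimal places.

234.39

Neyman allocation: nₕ = n·NₕSₕ / Σⱼ NⱼSⱼ.
Σ NⱼSⱼ = 11036·25.4 + 10174·60.4 + 18850·22.7 = 1.322719 × 10^6.
n_{West} = 1106·11036·25.4 / (1.322719 × 10^6) = 234.39.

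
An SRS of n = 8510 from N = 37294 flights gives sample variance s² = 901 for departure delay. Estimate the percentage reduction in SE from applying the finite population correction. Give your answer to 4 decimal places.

12.1471

f = n/N = 8510/37294 = 0.22818684.
SE_no-fpc = √(s²/n) = 0.32538507; SE_fpc = √((1−f)s²/n) = 0.28586021.
Ratio = √(1−f) = 0.87852898. Reduction = 100·(1 − 0.87852898) = 12.1471%.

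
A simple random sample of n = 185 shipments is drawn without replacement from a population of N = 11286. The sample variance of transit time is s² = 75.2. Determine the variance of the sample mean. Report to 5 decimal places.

Under SRS without replacement, Var(ȳ) = (1 − f)·s²/n with f = n/N = 185/11286 = 0.01639199.
Var(ȳ) = (1 − 0.01639199)·75.2/185 = 0.98360801·0.40648649 = 0.39982336.

0.39982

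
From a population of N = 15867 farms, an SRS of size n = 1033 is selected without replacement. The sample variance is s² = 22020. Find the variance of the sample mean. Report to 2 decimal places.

Under SRS without replacement, Var(ȳ) = (1 − f)·s²/n with f = n/N = 1033/15867 = 0.06510367.
Var(ȳ) = (1 − 0.06510367)·22020/1033 = 0.93489633·21.316554 = 19.928768.

19.93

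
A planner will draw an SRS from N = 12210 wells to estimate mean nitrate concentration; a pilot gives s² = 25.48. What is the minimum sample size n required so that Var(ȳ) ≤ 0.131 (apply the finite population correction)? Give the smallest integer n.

Without fpc, n₀ = s²/D = 25.48/0.131 = 194.5038.
With fpc, (1 − n/N)·s²/n ≤ D requires n ≥ n₀/(1 + n₀/N) = 194.5038/(1 + 194.5038/12210) = 191.4540.
Rounding up, n = 192.

192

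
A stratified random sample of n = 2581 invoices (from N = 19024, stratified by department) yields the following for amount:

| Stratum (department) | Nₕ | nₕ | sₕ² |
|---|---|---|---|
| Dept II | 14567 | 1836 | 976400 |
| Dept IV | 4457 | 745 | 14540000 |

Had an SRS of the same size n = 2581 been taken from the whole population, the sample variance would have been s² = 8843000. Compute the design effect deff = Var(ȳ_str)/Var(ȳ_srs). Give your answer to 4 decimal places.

Var(ȳ_str) = Σ Wₕ²(1−fₕ)sₕ²/nₕ with Wₕ = Nₕ/19024:
  Dept II: (14567/19024)²·(1−1836/14567)·976400/1836 = 272.51101
  Dept IV: (4457/19024)²·(1−745/4457)·14540000/745 = 892.18529
  → Var(ȳ_str) = 1164.6963.
Var(ȳ_srs) = (1 − 2581/19024)·8843000/2581 = 2961.3575.
deff = 1164.6963 / 2961.3575 = 0.3933.

0.3933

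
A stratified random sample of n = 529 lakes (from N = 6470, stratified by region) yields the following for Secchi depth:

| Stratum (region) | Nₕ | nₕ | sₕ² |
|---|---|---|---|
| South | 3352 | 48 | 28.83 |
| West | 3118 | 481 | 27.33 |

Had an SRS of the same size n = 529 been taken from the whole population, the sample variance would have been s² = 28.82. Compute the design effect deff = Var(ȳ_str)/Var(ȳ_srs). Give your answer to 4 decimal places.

3.3996

Var(ȳ_str) = Σ Wₕ²(1−fₕ)sₕ²/nₕ with Wₕ = Nₕ/6470:
  South: (3352/6470)²·(1−48/3352)·28.83/48 = 0.15890549
  West: (3118/6470)²·(1−481/3118)·27.33/481 = 0.011160207
  → Var(ȳ_str) = 0.1700657.
Var(ȳ_srs) = (1 − 529/6470)·28.82/529 = 0.050025746.
deff = 0.1700657 / 0.050025746 = 3.3996.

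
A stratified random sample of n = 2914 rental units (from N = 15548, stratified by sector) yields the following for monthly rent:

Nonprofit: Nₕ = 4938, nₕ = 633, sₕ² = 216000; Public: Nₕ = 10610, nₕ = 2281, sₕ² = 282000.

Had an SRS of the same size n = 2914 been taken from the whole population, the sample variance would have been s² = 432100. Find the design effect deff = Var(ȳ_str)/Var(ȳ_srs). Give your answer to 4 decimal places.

0.6241

Var(ȳ_str) = Σ Wₕ²(1−fₕ)sₕ²/nₕ with Wₕ = Nₕ/15548:
  Nonprofit: (4938/15548)²·(1−633/4938)·216000/633 = 30.007182
  Public: (10610/15548)²·(1−2281/10610)·282000/2281 = 45.194231
  → Var(ȳ_str) = 75.201413.
Var(ȳ_srs) = (1 − 2914/15548)·432100/2914 = 120.49279.
deff = 75.201413 / 120.49279 = 0.6241.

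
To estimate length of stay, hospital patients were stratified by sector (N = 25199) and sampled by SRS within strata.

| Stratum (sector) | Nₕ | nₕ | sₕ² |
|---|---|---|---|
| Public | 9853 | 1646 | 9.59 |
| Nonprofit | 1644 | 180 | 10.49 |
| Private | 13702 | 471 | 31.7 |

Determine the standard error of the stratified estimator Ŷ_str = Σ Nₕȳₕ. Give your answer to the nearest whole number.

3580

Var(Ŷ_str) = Σₕ Nₕ²(1 − fₕ)sₕ²/nₕ.
Public: 9853²·(1 − 1646/9853)·9.59/1646 = 471131.01.
Nonprofit: 1644²·(1 − 180/1644)·10.49/180 = 140263.89.
Private: 13702²·(1 − 471/13702)·31.7/471 = 1.220155 × 10^7.
Sum = 1.2812945 × 10^7.
SE = √(1.2812945 × 10^7) = 3580.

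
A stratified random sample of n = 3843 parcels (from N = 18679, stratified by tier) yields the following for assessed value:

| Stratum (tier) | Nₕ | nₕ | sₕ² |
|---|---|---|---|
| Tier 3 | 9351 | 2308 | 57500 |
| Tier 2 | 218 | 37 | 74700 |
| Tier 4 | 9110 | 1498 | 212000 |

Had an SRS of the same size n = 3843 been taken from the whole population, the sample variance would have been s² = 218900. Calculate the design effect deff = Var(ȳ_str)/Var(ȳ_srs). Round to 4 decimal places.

Var(ȳ_str) = Σ Wₕ²(1−fₕ)sₕ²/nₕ with Wₕ = Nₕ/18679:
  Tier 3: (9351/18679)²·(1−2308/9351)·57500/2308 = 4.7026271
  Tier 2: (218/18679)²·(1−37/218)·74700/37 = 0.22832144
  Tier 4: (9110/18679)²·(1−1498/9110)·212000/1498 = 28.127683
  → Var(ȳ_str) = 33.058632.
Var(ȳ_srs) = (1 − 3843/18679)·218900/3843 = 45.241665.
deff = 33.058632 / 45.241665 = 0.7307.

0.7307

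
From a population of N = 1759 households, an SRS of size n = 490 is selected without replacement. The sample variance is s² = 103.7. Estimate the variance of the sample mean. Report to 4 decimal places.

Under SRS without replacement, Var(ȳ) = (1 − f)·s²/n with f = n/N = 490/1759 = 0.27856737.
Var(ȳ) = (1 − 0.27856737)·103.7/490 = 0.72143263·0.21163265 = 0.1526787.

0.1527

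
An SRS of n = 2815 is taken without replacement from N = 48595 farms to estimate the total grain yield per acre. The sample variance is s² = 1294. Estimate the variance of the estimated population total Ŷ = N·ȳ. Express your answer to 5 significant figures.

Var(Ŷ) = N²·Var(ȳ) = N²·(1 − n/N)·s²/n.
f = 2815/48595 = 0.05792777; Var(ȳ) = 0.94207223·1294/2815 = 0.43305203.
Var(Ŷ) = 48595² · 0.43305203 = 1.0226411 × 10^9.

1.0226 × 10^9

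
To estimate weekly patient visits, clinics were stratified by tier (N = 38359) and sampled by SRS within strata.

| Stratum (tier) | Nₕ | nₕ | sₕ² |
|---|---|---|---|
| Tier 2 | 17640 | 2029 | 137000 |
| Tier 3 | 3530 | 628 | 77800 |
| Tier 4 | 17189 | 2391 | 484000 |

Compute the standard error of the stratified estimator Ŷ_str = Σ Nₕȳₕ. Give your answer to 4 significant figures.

267100

Var(Ŷ_str) = Σₕ Nₕ²(1 − fₕ)sₕ²/nₕ.
Tier 2: 17640²·(1 − 2029/17640)·137000/2029 = 1.8593786 × 10^10.
Tier 3: 3530²·(1 − 628/3530)·77800/628 = 1.269089 × 10^9.
Tier 4: 17189²·(1 − 2391/17189)·484000/2391 = 5.1489588 × 10^10.
Sum = 7.1352463 × 10^10.
SE = √(7.1352463 × 10^10) = 267100.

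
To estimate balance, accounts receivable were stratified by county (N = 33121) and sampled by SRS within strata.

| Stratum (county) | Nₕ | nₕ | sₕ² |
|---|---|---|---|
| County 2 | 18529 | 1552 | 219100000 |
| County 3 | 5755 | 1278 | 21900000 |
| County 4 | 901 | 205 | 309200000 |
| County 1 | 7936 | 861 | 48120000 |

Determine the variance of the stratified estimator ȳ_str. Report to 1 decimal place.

44606.7

Var(ȳ_str) = Σₕ Wₕ²(1 − fₕ)sₕ²/nₕ with Wₕ = Nₕ/N, N = 33121.
County 2: Wₕ = 0.55943359; term = 0.55943359²·(1 − 0.08376059)·219100000/1552 = 40481.511.
County 3: Wₕ = 0.17375683; term = 0.17375683²·(1 − 0.22206777)·21900000/1278 = 402.4749.
County 4: Wₕ = 0.02720328; term = 0.02720328²·(1 − 0.22752497)·309200000/205 = 862.20944.
County 1: Wₕ = 0.23960629; term = 0.23960629²·(1 − 0.10849294)·48120000/861 = 2860.5114.
Sum = 44606.707.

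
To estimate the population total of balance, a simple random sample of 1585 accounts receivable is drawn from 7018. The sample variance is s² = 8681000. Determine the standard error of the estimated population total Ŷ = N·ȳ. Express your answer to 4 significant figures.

Var(Ŷ) = N²·Var(ȳ) = N²·(1 − n/N)·s²/n.
f = 1585/7018 = 0.22584782; Var(ȳ) = 0.77415218·8681000/1585 = 4240.0095.
Var(Ŷ) = 7018² · 4240.0095 = 2.0883032 × 10^11.
SE(Ŷ) = √(2.0883032 × 10^11) = 457000.

457000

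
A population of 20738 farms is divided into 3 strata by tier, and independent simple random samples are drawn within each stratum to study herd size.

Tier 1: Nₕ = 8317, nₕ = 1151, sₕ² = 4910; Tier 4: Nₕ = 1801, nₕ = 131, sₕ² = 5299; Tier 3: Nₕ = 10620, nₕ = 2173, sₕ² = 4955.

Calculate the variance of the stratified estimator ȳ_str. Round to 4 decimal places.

Var(ȳ_str) = Σₕ Wₕ²(1 − fₕ)sₕ²/nₕ with Wₕ = Nₕ/N, N = 20738.
Tier 1: Wₕ = 0.40105121; term = 0.40105121²·(1 − 0.13839125)·4910/1151 = 0.59117483.
Tier 4: Wₕ = 0.08684540; term = 0.08684540²·(1 − 0.07273737)·5299/131 = 0.28289096.
Tier 3: Wₕ = 0.51210339; term = 0.51210339²·(1 − 0.20461394)·4955/2173 = 0.47563872.
Sum = 1.3497045.

1.3497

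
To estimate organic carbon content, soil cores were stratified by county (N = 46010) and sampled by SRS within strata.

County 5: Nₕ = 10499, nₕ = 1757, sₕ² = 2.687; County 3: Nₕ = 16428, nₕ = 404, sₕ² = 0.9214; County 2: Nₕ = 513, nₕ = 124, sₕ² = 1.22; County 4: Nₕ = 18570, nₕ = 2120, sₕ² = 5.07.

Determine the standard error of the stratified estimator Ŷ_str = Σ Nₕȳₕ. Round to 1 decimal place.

1213.8

Var(Ŷ_str) = Σₕ Nₕ²(1 − fₕ)sₕ²/nₕ.
County 5: 10499²·(1 − 1757/10499)·2.687/1757 = 140363.65.
County 3: 16428²·(1 − 404/16428)·0.9214/404 = 600374.83.
County 2: 513²·(1 − 124/513)·1.22/124 = 1963.3834.
County 4: 18570²·(1 − 2120/18570)·5.07/2120 = 730549.93.
Sum = 1.4732518 × 10^6.
SE = √(1.4732518 × 10^6) = 1213.8.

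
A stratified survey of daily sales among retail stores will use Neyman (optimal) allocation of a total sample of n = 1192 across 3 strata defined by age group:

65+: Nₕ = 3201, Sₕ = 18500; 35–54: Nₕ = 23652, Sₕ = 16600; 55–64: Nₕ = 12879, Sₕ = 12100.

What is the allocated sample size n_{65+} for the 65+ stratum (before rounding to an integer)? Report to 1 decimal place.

116.2

Neyman allocation: nₕ = n·NₕSₕ / Σⱼ NⱼSⱼ.
Σ NⱼSⱼ = 3201·18500 + 23652·16600 + 12879·12100 = 6.076776 × 10^8.
n_{65+} = 1192·3201·18500 / (6.076776 × 10^8) = 116.2.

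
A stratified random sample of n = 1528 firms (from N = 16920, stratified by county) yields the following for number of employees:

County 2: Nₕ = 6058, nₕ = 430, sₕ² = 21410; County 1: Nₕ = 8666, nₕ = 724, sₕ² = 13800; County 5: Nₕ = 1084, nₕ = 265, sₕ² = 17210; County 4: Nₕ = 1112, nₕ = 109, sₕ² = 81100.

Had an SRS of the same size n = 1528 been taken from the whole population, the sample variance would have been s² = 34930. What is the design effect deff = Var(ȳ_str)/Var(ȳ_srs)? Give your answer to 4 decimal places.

Var(ȳ_str) = Σ Wₕ²(1−fₕ)sₕ²/nₕ with Wₕ = Nₕ/16920:
  County 2: (6058/16920)²·(1−430/6058)·21410/430 = 5.9296745
  County 1: (8666/16920)²·(1−724/8666)·13800/724 = 4.5823512
  County 5: (1084/16920)²·(1−265/1084)·17210/265 = 0.20139443
  County 4: (1112/16920)²·(1−109/1112)·81100/109 = 2.8986739
  → Var(ȳ_str) = 13.612094.
Var(ȳ_srs) = (1 − 1528/16920)·34930/1528 = 20.795527.
deff = 13.612094 / 20.795527 = 0.6546.

0.6546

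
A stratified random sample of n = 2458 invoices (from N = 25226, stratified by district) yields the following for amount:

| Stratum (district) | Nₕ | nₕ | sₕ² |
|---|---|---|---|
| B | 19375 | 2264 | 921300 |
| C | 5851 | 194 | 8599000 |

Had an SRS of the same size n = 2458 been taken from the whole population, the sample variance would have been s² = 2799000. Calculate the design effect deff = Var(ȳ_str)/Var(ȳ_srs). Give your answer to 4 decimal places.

2.4495

Var(ȳ_str) = Σ Wₕ²(1−fₕ)sₕ²/nₕ with Wₕ = Nₕ/25226:
  B: (19375/25226)²·(1−2264/19375)·921300/2264 = 212.00445
  C: (5851/25226)²·(1−194/5851)·8599000/194 = 2305.5031
  → Var(ȳ_str) = 2517.5076.
Var(ȳ_srs) = (1 − 2458/25226)·2799000/2458 = 1027.7737.
deff = 2517.5076 / 1027.7737 = 2.4495.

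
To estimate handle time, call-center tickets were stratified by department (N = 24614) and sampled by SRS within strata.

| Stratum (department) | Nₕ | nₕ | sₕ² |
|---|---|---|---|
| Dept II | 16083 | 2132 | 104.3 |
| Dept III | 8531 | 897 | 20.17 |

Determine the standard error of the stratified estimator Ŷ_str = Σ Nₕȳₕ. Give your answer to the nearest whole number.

3527

Var(Ŷ_str) = Σₕ Nₕ²(1 − fₕ)sₕ²/nₕ.
Dept II: 16083²·(1 − 2132/16083)·104.3/2132 = 1.0976642 × 10^7.
Dept III: 8531²·(1 − 897/8531)·20.17/897 = 1.4644197 × 10^6.
Sum = 1.2441062 × 10^7.
SE = √(1.2441062 × 10^7) = 3527.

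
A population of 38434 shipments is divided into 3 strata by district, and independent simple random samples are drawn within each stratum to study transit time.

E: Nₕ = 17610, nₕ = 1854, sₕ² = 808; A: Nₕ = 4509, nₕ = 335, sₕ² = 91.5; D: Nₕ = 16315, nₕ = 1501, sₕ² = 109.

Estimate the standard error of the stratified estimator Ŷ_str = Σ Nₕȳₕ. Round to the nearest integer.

Var(Ŷ_str) = Σₕ Nₕ²(1 − fₕ)sₕ²/nₕ.
E: 17610²·(1 − 1854/17610)·808/1854 = 1.2092246 × 10^8.
A: 4509²·(1 − 335/4509)·91.5/335 = 5.1405427 × 10^6.
D: 16315²·(1 − 1501/16315)·109/1501 = 1.7551136 × 10^7.
Sum = 1.4361414 × 10^8.
SE = √(1.4361414 × 10^8) = 11984.

11984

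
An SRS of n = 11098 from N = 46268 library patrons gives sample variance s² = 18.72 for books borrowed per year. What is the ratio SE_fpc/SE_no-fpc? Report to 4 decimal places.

f = n/N = 11098/46268 = 0.23986340.
SE_no-fpc = √(s²/n) = 0.041070554; SE_fpc = √((1−f)s²/n) = 0.035807696.
Ratio = √(1−f) = 0.87185813.

0.8719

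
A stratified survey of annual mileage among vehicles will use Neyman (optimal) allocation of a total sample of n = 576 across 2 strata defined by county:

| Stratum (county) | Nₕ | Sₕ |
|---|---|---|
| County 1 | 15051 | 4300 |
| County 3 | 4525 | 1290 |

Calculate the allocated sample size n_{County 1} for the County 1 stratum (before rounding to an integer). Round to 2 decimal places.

Neyman allocation: nₕ = n·NₕSₕ / Σⱼ NⱼSⱼ.
Σ NⱼSⱼ = 15051·4300 + 4525·1290 = 7.055655 × 10^7.
n_{County 1} = 576·15051·4300 / (7.055655 × 10^7) = 528.35.

528.35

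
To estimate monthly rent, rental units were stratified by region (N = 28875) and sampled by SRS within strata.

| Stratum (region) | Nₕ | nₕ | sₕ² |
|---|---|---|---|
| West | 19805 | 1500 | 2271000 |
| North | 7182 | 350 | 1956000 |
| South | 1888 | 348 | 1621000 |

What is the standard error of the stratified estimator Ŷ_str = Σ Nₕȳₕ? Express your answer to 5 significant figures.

Var(Ŷ_str) = Σₕ Nₕ²(1 − fₕ)sₕ²/nₕ.
West: 19805²·(1 − 1500/19805)·2271000/1500 = 5.4887121 × 10^11.
North: 7182²·(1 − 350/7182)·1956000/350 = 2.742168 × 10^11.
South: 1888²·(1 − 348/1888)·1621000/348 = 1.3543362 × 10^10.
Sum = 8.3663137 × 10^11.
SE = √(8.3663137 × 10^11) = 914680.

914680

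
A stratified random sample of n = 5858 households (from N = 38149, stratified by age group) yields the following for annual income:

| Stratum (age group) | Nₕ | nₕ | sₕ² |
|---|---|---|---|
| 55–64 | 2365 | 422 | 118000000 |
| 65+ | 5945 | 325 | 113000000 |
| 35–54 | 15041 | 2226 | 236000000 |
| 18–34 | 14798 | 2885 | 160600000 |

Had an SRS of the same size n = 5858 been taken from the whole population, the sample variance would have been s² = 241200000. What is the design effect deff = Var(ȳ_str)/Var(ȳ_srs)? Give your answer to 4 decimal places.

Var(ȳ_str) = Σ Wₕ²(1−fₕ)sₕ²/nₕ with Wₕ = Nₕ/38149:
  55–64: (2365/38149)²·(1−422/2365)·118000000/422 = 882.89119
  65+: (5945/38149)²·(1−325/5945)·113000000/325 = 7982.0959
  35–54: (15041/38149)²·(1−2226/15041)·236000000/2226 = 14041.576
  18–34: (14798/38149)²·(1−2885/14798)·160600000/2885 = 6743.0685
  → Var(ȳ_str) = 29649.632.
Var(ȳ_srs) = (1 − 5858/38149)·241200000/5858 = 34851.885.
deff = 29649.632 / 34851.885 = 0.8507.

0.8507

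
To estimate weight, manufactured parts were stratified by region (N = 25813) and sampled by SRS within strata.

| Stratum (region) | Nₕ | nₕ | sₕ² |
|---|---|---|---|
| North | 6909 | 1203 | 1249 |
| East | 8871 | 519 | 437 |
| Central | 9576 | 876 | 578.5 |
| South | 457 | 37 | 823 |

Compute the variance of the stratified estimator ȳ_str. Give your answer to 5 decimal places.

0.24403

Var(ȳ_str) = Σₕ Wₕ²(1 − fₕ)sₕ²/nₕ with Wₕ = Nₕ/N, N = 25813.
North: Wₕ = 0.26765583; term = 0.26765583²·(1 − 0.17412071)·1249/1203 = 0.061428061.
East: Wₕ = 0.34366405; term = 0.34366405²·(1 − 0.05850524)·437/519 = 0.0936268.
Central: Wₕ = 0.37097586; term = 0.37097586²·(1 − 0.09147870)·578.5/876 = 0.082570646.
South: Wₕ = 0.01770426; term = 0.01770426²·(1 − 0.08096280)·823/37 = 0.0064074708.
Sum = 0.24403298.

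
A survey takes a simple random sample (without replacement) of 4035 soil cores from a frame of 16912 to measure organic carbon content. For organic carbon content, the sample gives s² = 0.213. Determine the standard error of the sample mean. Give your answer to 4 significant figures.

Under SRS without replacement, Var(ȳ) = (1 − f)·s²/n with f = n/N = 4035/16912 = 0.23858798.
Var(ȳ) = (1 − 0.23858798)·0.213/4035 = 0.76141202·5.2788104 × 10^-5 = 4.0193497 × 10^-5.
SE(ȳ) = √(4.0193497 × 10^-5) = 0.006340.

0.006340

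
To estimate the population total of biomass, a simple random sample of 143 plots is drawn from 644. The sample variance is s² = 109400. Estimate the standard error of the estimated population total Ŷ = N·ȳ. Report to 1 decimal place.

Var(Ŷ) = N²·Var(ȳ) = N²·(1 − n/N)·s²/n.
f = 143/644 = 0.22204969; Var(ȳ) = 0.77795031·109400/143 = 595.15919.
Var(Ŷ) = 644² · 595.15919 = 2.4683394 × 10^8.
SE(Ŷ) = √(2.4683394 × 10^8) = 15710.9.

15710.9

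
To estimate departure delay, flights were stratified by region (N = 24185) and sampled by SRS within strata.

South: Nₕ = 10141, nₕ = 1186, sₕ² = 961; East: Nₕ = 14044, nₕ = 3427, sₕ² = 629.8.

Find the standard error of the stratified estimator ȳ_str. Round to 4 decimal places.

0.4155

Var(ȳ_str) = Σₕ Wₕ²(1 − fₕ)sₕ²/nₕ with Wₕ = Nₕ/N, N = 24185.
South: Wₕ = 0.41930949; term = 0.41930949²·(1 − 0.11695099)·961/1186 = 0.12580355.
East: Wₕ = 0.58069051; term = 0.58069051²·(1 − 0.24401880)·629.8/3427 = 0.046847779.
Sum = 0.17265133.
SE = √(0.17265133) = 0.4155.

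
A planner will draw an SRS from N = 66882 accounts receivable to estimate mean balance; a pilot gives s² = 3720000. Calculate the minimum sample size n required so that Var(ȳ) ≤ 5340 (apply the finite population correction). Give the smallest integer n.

690

Without fpc, n₀ = s²/D = 3720000/5340 = 696.6292.
With fpc, (1 − n/N)·s²/n ≤ D requires n ≥ n₀/(1 + n₀/N) = 696.6292/(1 + 696.6292/66882) = 689.4481.
Rounding up, n = 690.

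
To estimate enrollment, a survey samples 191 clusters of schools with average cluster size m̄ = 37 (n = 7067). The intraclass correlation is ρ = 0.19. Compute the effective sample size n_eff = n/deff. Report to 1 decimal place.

901.4

deff = 1 + (37 − 1)·0.19 = 1 + 6.84 = 7.84.
n_eff = 7067 / 7.84 = 901.4.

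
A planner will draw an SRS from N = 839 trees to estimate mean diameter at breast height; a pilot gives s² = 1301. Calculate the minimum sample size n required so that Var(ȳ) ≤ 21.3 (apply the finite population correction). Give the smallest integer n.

Without fpc, n₀ = s²/D = 1301/21.3 = 61.0798.
With fpc, (1 − n/N)·s²/n ≤ D requires n ≥ n₀/(1 + n₀/N) = 61.0798/(1 + 61.0798/839) = 56.9349.
Rounding up, n = 57.

57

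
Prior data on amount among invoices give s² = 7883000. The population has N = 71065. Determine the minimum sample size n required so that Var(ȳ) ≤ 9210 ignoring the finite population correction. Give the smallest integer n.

Without fpc, n₀ = s²/D = 7883000/9210 = 855.9175.
Rounding up, n = 856.

856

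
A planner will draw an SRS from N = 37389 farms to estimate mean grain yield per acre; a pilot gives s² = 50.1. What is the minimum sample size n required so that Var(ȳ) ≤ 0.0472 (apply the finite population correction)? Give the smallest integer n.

1033

Without fpc, n₀ = s²/D = 50.1/0.0472 = 1061.4407.
With fpc, (1 − n/N)·s²/n ≤ D requires n ≥ n₀/(1 + n₀/N) = 1061.4407/(1 + 1061.4407/37389) = 1032.1392.
Rounding up, n = 1033.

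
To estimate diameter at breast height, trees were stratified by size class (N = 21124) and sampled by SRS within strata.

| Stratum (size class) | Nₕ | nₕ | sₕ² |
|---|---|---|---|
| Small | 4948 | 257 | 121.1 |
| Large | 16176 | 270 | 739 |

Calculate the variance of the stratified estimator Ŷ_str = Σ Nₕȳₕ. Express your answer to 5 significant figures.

7.1516 × 10^8

Var(Ŷ_str) = Σₕ Nₕ²(1 − fₕ)sₕ²/nₕ.
Small: 4948²·(1 − 257/4948)·121.1/257 = 1.09372 × 10^7.
Large: 16176²·(1 − 270/16176)·739/270 = 7.0422719 × 10^8.
Sum = 7.1516439 × 10^8.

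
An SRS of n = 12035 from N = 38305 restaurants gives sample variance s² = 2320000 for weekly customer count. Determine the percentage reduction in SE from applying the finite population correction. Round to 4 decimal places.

f = n/N = 12035/38305 = 0.31418875.
SE_no-fpc = √(s²/n) = 13.884203; SE_fpc = √((1−f)s²/n) = 11.498025.
Ratio = √(1−f) = 0.82813722. Reduction = 100·(1 − 0.82813722) = 17.1863%.

17.1863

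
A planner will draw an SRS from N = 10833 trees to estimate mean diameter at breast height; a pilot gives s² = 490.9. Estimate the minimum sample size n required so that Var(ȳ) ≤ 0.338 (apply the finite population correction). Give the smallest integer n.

Without fpc, n₀ = s²/D = 490.9/0.338 = 1452.3669.
With fpc, (1 − n/N)·s²/n ≤ D requires n ≥ n₀/(1 + n₀/N) = 1452.3669/(1 + 1452.3669/10833) = 1280.6692.
Rounding up, n = 1281.

1281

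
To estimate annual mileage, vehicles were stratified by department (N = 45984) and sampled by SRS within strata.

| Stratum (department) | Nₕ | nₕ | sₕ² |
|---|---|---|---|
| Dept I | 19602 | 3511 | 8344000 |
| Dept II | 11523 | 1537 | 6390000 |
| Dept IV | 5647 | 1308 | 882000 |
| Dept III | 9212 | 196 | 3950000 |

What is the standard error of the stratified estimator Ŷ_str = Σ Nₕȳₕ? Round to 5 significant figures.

Var(Ŷ_str) = Σₕ Nₕ²(1 − fₕ)sₕ²/nₕ.
Dept I: 19602²·(1 − 3511/19602)·8344000/3511 = 7.4959535 × 10^11.
Dept II: 11523²·(1 − 1537/11523)·6390000/1537 = 4.7839223 × 10^11.
Dept IV: 5647²·(1 − 1308/5647)·882000/1308 = 1.6522215 × 10^10.
Dept III: 9212²·(1 − 196/9212)·3950000/196 = 1.6738204 × 10^12.
Sum = 2.9183302 × 10^12.
SE = √(2.9183302 × 10^12) = 1.7083 × 10^6.

1.7083 × 10^6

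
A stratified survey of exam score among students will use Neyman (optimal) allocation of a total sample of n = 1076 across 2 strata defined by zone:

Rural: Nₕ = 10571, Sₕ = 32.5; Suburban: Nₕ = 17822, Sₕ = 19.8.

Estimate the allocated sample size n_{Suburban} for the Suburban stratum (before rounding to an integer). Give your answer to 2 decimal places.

Neyman allocation: nₕ = n·NₕSₕ / Σⱼ NⱼSⱼ.
Σ NⱼSⱼ = 10571·32.5 + 17822·19.8 = 696433.1.
n_{Suburban} = 1076·17822·19.8 / 696433.1 = 545.20.

545.20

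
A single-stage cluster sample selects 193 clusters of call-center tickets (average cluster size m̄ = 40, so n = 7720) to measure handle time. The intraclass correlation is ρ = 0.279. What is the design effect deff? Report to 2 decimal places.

11.88

deff = 1 + (40 − 1)·0.279 = 1 + 10.881 = 11.881.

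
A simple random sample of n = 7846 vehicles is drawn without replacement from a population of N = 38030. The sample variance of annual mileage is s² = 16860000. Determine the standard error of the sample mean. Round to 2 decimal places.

Under SRS without replacement, Var(ȳ) = (1 − f)·s²/n with f = n/N = 7846/38030 = 0.20631081.
Var(ȳ) = (1 − 0.20631081)·16860000/7846 = 0.79368919·2148.8657 = 1705.5315.
SE(ȳ) = √(1705.5315) = 41.30.

41.30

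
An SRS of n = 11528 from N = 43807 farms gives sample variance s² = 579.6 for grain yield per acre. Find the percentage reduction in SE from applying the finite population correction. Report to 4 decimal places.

14.1603

f = n/N = 11528/43807 = 0.26315429.
SE_no-fpc = √(s²/n) = 0.22422664; SE_fpc = √((1−f)s²/n) = 0.19247551.
Ratio = √(1−f) = 0.85839717. Reduction = 100·(1 − 0.85839717) = 14.1603%.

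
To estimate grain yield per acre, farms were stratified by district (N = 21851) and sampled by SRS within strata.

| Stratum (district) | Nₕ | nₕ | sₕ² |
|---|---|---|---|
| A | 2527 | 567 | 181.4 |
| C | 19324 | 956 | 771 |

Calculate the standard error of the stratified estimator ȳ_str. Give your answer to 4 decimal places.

0.7764

Var(ȳ_str) = Σₕ Wₕ²(1 − fₕ)sₕ²/nₕ with Wₕ = Nₕ/N, N = 21851.
A: Wₕ = 0.11564688; term = 0.11564688²·(1 − 0.22437673)·181.4/567 = 0.0033187375.
C: Wₕ = 0.88435312; term = 0.88435312²·(1 − 0.04947216)·771/956 = 0.59953253.
Sum = 0.60285127.
SE = √(0.60285127) = 0.7764.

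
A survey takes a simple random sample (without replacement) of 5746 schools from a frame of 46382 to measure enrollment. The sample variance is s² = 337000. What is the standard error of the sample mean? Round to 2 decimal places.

7.17

Under SRS without replacement, Var(ȳ) = (1 − f)·s²/n with f = n/N = 5746/46382 = 0.12388427.
Var(ȳ) = (1 − 0.12388427)·337000/5746 = 0.87611573·58.649495 = 51.383746.
SE(ȳ) = √(51.383746) = 7.17.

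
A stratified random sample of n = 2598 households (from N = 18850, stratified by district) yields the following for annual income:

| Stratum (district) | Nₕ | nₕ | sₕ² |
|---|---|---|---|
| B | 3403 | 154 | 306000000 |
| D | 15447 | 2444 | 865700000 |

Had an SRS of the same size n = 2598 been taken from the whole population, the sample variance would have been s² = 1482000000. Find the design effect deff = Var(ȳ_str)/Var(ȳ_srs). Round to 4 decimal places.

Var(ȳ_str) = Σ Wₕ²(1−fₕ)sₕ²/nₕ with Wₕ = Nₕ/18850:
  B: (3403/18850)²·(1−154/3403)·306000000/154 = 61828.635
  D: (15447/18850)²·(1−2444/15447)·865700000/2444 = 200230.95
  → Var(ȳ_str) = 262059.59.
Var(ȳ_srs) = (1 − 2598/18850)·1482000000/2598 = 491818.11.
deff = 262059.59 / 491818.11 = 0.5328.

0.5328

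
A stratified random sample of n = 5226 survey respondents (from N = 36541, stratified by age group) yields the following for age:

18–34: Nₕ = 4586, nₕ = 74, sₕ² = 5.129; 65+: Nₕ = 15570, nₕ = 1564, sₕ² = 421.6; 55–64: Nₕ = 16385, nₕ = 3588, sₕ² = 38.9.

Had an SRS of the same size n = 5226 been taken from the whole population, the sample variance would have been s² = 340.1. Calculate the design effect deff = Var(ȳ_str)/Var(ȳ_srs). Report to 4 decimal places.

Var(ȳ_str) = Σ Wₕ²(1−fₕ)sₕ²/nₕ with Wₕ = Nₕ/36541:
  18–34: (4586/36541)²·(1−74/4586)·5.129/74 = 0.0010740964
  65+: (15570/36541)²·(1−1564/15570)·421.6/1564 = 0.044025645
  55–64: (16385/36541)²·(1−3588/16385)·38.9/3588 = 0.0017025149
  → Var(ȳ_str) = 0.046802256.
Var(ȳ_srs) = (1 − 5226/36541)·340.1/5226 = 0.055771101.
deff = 0.046802256 / 0.055771101 = 0.8392.

0.8392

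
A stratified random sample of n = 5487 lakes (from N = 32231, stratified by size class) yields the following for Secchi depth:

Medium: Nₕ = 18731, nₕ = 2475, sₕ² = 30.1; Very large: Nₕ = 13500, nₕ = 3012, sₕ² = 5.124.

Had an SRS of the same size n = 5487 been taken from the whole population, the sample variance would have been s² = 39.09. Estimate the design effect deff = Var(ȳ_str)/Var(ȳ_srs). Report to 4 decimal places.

Var(ȳ_str) = Σ Wₕ²(1−fₕ)sₕ²/nₕ with Wₕ = Nₕ/32231:
  Medium: (18731/32231)²·(1−2475/18731)·30.1/2475 = 0.0035646622
  Very large: (13500/32231)²·(1−3012/13500)·5.124/3012 = 2.3186385 × 10^-4
  → Var(ȳ_str) = 0.0037965261.
Var(ȳ_srs) = (1 − 5487/32231)·39.09/5487 = 0.005911304.
deff = 0.0037965261 / 0.005911304 = 0.6422.

0.6422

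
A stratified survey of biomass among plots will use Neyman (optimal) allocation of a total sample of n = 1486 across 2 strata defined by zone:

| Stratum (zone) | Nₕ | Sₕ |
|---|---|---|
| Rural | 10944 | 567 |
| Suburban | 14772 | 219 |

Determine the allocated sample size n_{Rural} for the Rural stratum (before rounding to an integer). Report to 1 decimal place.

976.8

Neyman allocation: nₕ = n·NₕSₕ / Σⱼ NⱼSⱼ.
Σ NⱼSⱼ = 10944·567 + 14772·219 = 9.440316 × 10^6.
n_{Rural} = 1486·10944·567 / (9.440316 × 10^6) = 976.8.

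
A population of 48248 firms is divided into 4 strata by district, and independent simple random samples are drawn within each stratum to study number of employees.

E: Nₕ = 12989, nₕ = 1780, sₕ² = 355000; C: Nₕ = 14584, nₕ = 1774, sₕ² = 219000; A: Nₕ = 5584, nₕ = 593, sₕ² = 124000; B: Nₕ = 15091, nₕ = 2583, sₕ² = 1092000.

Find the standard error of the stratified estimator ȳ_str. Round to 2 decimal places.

Var(ȳ_str) = Σₕ Wₕ²(1 − fₕ)sₕ²/nₕ with Wₕ = Nₕ/N, N = 48248.
E: Wₕ = 0.26921323; term = 0.26921323²·(1 − 0.13703903)·355000/1780 = 12.473614.
C: Wₕ = 0.30227160; term = 0.30227160²·(1 − 0.12164015)·219000/1774 = 9.9073534.
A: Wₕ = 0.11573537; term = 0.11573537²·(1 − 0.10619628)·124000/593 = 2.5034639.
B: Wₕ = 0.31277980; term = 0.31277980²·(1 − 0.17116162)·1092000/2583 = 34.280369.
Sum = 59.1648.
SE = √(59.1648) = 7.69.

7.69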